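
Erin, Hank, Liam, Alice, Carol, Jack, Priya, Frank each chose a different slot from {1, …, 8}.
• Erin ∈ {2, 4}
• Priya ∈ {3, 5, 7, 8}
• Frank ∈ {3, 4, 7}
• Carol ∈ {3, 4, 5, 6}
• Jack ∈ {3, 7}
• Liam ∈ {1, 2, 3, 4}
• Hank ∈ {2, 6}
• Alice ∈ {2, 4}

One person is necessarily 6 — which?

Hank

The 8 variables together cover exactly {1, 2, 3, 4, 5, 6, 7, 8} — 8 values for 8 variables — and 1 appears only in Liam's list, so Liam = 1.
The 7 still-open variables draw from only 7 values {2, 3, 4, 5, 6, 7, 8}, so each is used; only Priya can be 8, hence Priya = 8.
The 6 still-open variables draw from only 6 values {2, 3, 4, 5, 6, 7}, so each is used; only Carol can be 5, hence Carol = 5.
The 5 still-open variables draw from only 5 values {2, 3, 4, 6, 7}, so each is used; only Hank can be 6, hence Hank = 6.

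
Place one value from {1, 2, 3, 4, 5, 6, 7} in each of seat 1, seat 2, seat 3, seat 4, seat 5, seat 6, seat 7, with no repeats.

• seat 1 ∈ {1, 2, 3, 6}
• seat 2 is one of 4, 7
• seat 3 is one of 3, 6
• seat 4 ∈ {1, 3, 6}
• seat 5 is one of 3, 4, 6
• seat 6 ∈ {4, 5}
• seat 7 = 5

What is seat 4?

1

seat 7 has just one choice, so seat 7 = 5. Eliminate 5 elsewhere: seat 6.
That leaves seat 6 = 4. So seat 2, seat 5 can't be 4.
seat 2 has just one choice, so seat 2 = 7.
The 4 still-open variables draw from only 4 values {1, 2, 3, 6}, so each is used; only seat 1 can be 2, hence seat 1 = 2.
Among the 3 still-open variables, 1 fits only seat 4 (and all 3 values in {1, 3, 6} must be used), so seat 4 = 1.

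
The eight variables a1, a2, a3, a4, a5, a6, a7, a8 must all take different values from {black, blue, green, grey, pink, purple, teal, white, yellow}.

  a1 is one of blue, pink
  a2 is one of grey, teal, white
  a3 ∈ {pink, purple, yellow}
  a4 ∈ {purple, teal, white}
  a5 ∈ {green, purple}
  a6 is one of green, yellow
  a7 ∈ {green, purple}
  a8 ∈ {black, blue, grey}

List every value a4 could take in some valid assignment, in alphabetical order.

a5 and a7 share exactly the 2 values {green, purple}; by pigeonhole those values go to them, so strike green, purple from a3, a4, a6.
a6 has just one choice, so a6 = yellow. Strike yellow from a3.
a3's domain is down to {pink}, so a3 = pink. Eliminate pink elsewhere: a1.
a1 must be blue (only option left). Eliminate blue elsewhere: a8.
No further eliminations apply; a4 can still be any of teal, white.

teal, white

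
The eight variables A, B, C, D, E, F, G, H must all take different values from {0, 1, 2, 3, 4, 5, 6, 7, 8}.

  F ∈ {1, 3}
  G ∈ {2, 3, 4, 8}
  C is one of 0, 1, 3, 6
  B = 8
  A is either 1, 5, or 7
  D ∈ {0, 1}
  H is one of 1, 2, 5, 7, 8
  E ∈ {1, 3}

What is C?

6

B's domain is down to {8}, so B = 8. Eliminate 8 elsewhere: G, H.
E and F between them cover only {1, 3} — a naked pair. Remove those values from A, C, D, G, H.
D's domain is down to {0}, so D = 0. Eliminate 0 elsewhere: C.
So C = 6.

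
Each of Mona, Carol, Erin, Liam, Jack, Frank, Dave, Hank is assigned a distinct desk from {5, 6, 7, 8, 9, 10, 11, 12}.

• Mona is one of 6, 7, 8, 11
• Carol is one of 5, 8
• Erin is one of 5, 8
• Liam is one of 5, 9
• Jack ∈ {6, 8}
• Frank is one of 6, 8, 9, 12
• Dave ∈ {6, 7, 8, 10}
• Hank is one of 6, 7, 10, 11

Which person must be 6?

The 8 variables together cover exactly {5, 6, 7, 8, 9, 10, 11, 12} — 8 values for 8 variables — and 12 appears only in Frank's list, so Frank = 12.
Among the 7 still-open variables, 9 fits only Liam (and all 7 values in {5, 6, 7, 8, 9, 10, 11} must be used), so Liam = 9.
Carol and Erin between them cover only {5, 8} — a naked pair. Remove those values from Mona, Jack, Dave.
So 6 goes to Jack.

Jack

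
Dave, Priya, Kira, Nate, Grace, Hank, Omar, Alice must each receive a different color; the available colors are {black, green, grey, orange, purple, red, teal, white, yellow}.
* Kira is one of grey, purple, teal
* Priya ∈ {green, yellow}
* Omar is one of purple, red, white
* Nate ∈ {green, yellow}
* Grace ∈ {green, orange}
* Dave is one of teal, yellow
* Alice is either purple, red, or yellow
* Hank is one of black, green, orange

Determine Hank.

black

The 2 variables Priya and Nate are confined to {green, yellow}, which locks those values in; drop them from Dave, Grace, Hank, Alice.
That leaves Dave = teal. Remove teal from Kira.
That leaves Grace = orange. Eliminate orange elsewhere: Hank.
So Hank = black.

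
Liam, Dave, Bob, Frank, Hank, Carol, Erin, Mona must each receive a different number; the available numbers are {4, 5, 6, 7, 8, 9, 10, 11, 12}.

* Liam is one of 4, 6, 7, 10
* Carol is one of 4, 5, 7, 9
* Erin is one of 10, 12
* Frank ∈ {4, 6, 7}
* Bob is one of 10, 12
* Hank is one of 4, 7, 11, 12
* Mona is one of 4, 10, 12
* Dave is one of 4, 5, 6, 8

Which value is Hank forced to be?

Bob and Erin share exactly the 2 values {10, 12}; by pigeonhole those values go to them, so strike 10, 12 from Liam, Hank, Mona.
That leaves Mona = 4. Remove 4 from Liam, Dave, Frank, Hank, Carol.
Liam and Frank share exactly the 2 values {6, 7}; by pigeonhole those values go to them, so strike 6, 7 from Dave, Hank, Carol.
So Hank = 11.

11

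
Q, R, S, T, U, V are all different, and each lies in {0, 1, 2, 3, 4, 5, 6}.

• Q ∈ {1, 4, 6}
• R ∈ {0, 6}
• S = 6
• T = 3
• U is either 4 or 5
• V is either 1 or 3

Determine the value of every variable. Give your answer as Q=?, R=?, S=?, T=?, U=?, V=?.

Q=4, R=0, S=6, T=3, U=5, V=1

S's domain is down to {6}, so S = 6. Remove 6 from Q, R.
T's domain is down to {3}, so T = 3. So V can't be 3.
V has just one choice, so V = 1. Remove 1 from Q.
That leaves Q = 4. Remove 4 from U.
R's domain is down to {0}, so R = 0.
U must be 5 (only option left).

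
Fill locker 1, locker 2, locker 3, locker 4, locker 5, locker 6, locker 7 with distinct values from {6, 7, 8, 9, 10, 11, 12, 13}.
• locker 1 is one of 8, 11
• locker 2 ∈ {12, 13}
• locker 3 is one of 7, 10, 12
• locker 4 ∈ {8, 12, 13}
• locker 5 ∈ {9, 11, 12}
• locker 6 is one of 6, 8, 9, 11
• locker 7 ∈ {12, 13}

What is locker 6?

6

The 2 variables locker 2 and locker 7 are confined to {12, 13}, which locks those values in; drop them from locker 3, locker 4, locker 5.
locker 4's domain is down to {8}, so locker 4 = 8. Strike 8 from locker 1, locker 6.
locker 1 must be 11 (only option left). Eliminate 11 elsewhere: locker 5, locker 6.
locker 5's domain is down to {9}, so locker 5 = 9. Remove 9 from locker 6.
So locker 6 = 6.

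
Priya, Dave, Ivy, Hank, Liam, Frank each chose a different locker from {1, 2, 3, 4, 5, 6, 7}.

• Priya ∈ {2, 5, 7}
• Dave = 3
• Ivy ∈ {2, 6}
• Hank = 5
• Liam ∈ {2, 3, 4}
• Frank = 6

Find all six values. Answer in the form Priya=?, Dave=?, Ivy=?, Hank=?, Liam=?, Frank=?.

Priya=7, Dave=3, Ivy=2, Hank=5, Liam=4, Frank=6

Dave's domain is down to {3}, so Dave = 3. Eliminate 3 elsewhere: Liam.
Hank's domain is down to {5}, so Hank = 5. Eliminate 5 elsewhere: Priya.
Frank's domain is down to {6}, so Frank = 6. Remove 6 from Ivy.
That leaves Ivy = 2. So Priya, Liam can't be 2.
That leaves Liam = 4.
Priya's domain is down to {7}, so Priya = 7.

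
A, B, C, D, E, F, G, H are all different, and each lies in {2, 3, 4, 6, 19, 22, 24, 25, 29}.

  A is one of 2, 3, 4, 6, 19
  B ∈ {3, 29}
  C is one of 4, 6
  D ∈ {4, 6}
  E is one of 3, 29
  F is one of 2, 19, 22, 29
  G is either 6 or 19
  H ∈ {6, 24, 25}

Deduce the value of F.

B and E share exactly the 2 values {3, 29}; by pigeonhole those values go to them, so strike 3, 29 from A, F.
The 2 variables C and D are confined to {4, 6}, which locks those values in; drop them from A, G, H.
G has just one choice, so G = 19. Strike 19 from A, F.
A has just one choice, so A = 2. Strike 2 from F.
So F = 22.

22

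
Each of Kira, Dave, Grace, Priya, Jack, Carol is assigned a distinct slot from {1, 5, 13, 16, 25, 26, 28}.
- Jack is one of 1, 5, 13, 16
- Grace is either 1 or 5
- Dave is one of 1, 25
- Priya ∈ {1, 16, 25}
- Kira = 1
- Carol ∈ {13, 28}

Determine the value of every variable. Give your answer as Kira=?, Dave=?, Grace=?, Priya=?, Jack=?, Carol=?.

Kira=1, Dave=25, Grace=5, Priya=16, Jack=13, Carol=28

Kira has just one choice, so Kira = 1. Strike 1 from Dave, Grace, Priya, Jack.
That leaves Dave = 25. So Priya can't be 25.
Grace must be 5 (only option left). Eliminate 5 elsewhere: Jack.
That leaves Priya = 16. Strike 16 from Jack.
That leaves Jack = 13. Eliminate 13 elsewhere: Carol.
Carol must be 28 (only option left).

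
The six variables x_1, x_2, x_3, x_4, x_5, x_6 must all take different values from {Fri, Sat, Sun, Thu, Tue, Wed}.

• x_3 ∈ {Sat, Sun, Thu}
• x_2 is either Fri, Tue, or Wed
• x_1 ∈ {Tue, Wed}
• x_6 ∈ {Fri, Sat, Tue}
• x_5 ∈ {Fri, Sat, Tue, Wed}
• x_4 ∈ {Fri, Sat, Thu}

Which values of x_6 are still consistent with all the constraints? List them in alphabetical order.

The 6 variables together cover exactly {Fri, Sat, Sun, Thu, Tue, Wed} — 6 values for 6 variables — and Sun appears only in x_3's list, so x_3 = Sun.
The 5 still-open variables together cover exactly {Fri, Sat, Thu, Tue, Wed} — 5 values for 5 variables — and Thu appears only in x_4's list, so x_4 = Thu.
No further eliminations apply; x_6 can still be any of Fri, Sat, Tue.

Fri, Sat, Tue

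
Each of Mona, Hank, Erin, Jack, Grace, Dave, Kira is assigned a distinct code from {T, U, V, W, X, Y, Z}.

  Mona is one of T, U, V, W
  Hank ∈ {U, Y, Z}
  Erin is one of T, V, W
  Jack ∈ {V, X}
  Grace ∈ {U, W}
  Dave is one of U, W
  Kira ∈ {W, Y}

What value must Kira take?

Y

The 7 variables together cover exactly {T, U, V, W, X, Y, Z} — 7 values for 7 variables — and X appears only in Jack's list, so Jack = X.
Among the 6 still-open variables, Z fits only Hank (and all 6 values in {T, U, V, W, Y, Z} must be used), so Hank = Z.
The 5 still-open variables together cover exactly {T, U, V, W, Y} — 5 values for 5 variables — and Y appears only in Kira's list, so Kira = Y.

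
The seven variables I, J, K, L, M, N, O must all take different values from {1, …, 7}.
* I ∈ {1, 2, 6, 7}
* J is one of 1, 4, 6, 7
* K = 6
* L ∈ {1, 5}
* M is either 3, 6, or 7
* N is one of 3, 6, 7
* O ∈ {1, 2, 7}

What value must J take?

K's domain is down to {6}, so K = 6. So I, J, M, N can't be 6.
The 6 still-open variables together cover exactly {1, 2, 3, 4, 5, 7} — 6 values for 6 variables — and 4 appears only in J's list, so J = 4.

4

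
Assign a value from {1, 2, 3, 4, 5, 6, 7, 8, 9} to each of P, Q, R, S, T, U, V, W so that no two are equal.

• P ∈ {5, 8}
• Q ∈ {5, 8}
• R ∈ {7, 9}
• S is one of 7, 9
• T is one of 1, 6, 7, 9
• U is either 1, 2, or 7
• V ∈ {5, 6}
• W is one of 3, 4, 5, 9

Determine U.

The 2 variables P and Q are confined to {5, 8}, which locks those values in; drop them from V, W.
V's domain is down to {6}, so V = 6. Remove 6 from T.
R and S share exactly the 2 values {7, 9}; by pigeonhole those values go to them, so strike 7, 9 from T, U, W.
T must be 1 (only option left). Strike 1 from U.
So U = 2.

2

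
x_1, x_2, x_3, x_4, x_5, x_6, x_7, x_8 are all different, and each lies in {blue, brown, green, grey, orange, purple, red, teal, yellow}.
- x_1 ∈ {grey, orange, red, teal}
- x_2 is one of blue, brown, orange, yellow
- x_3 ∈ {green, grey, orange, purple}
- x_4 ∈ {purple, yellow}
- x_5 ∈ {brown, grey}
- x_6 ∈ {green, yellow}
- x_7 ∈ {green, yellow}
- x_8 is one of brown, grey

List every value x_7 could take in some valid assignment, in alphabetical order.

green, yellow

The 2 variables x_5 and x_8 are confined to {brown, grey}, which locks those values in; drop them from x_1, x_2, x_3.
x_6 and x_7 share exactly the 2 values {green, yellow}; by pigeonhole those values go to them, so strike green, yellow from x_2, x_3, x_4.
x_4 must be purple (only option left). Strike purple from x_3.
x_3 must be orange (only option left). So x_1, x_2 can't be orange.
x_2 must be blue (only option left).
No further eliminations apply; x_7 can still be any of green, yellow.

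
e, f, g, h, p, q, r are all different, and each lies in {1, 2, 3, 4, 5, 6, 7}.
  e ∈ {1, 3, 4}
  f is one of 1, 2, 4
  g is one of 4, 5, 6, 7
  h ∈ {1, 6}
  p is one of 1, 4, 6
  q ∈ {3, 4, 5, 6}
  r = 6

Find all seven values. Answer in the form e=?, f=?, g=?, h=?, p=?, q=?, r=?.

r's domain is down to {6}, so r = 6. Eliminate 6 elsewhere: g, h, p, q.
h's domain is down to {1}, so h = 1. Strike 1 from e, f, p.
p's domain is down to {4}, so p = 4. Remove 4 from e, f, g, q.
That leaves e = 3. So q can't be 3.
f must be 2 (only option left).
That leaves q = 5. Strike 5 from g.
That leaves g = 7.

e=3, f=2, g=7, h=1, p=4, q=5, r=6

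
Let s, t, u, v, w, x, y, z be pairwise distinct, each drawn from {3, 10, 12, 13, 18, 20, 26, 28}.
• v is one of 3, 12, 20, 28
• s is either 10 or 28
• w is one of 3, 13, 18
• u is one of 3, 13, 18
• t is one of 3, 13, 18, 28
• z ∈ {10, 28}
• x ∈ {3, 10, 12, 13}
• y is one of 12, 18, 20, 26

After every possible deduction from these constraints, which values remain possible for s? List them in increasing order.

10, 28

The 8 variables draw from only 8 values {3, 10, 12, 13, 18, 20, 26, 28}, so each is used; only y can be 26, hence y = 26.
Among the 7 still-open variables, 20 fits only v (and all 7 values in {3, 10, 12, 13, 18, 20, 28} must be used), so v = 20.
The 6 still-open variables draw from only 6 values {3, 10, 12, 13, 18, 28}, so each is used; only x can be 12, hence x = 12.
The 2 variables s and z are confined to {10, 28}, which locks those values in; drop them from t.
No further eliminations apply; s can still be any of 10, 28.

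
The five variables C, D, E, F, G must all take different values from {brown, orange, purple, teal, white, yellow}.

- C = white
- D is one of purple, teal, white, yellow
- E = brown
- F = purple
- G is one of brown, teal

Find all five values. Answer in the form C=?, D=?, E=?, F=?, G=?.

C has just one choice, so C = white. Remove white from D.
E's domain is down to {brown}, so E = brown. So G can't be brown.
F has just one choice, so F = purple. Strike purple from D.
G's domain is down to {teal}, so G = teal. Eliminate teal elsewhere: D.
D must be yellow (only option left).

C=white, D=yellow, E=brown, F=purple, G=teal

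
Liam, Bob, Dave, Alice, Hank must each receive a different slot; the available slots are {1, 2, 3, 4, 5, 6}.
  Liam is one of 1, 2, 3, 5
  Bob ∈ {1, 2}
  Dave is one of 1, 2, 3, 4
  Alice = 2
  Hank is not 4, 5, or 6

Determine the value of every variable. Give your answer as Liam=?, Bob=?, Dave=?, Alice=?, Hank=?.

Alice has just one choice, so Alice = 2. So Liam, Bob, Dave, Hank can't be 2.
That leaves Bob = 1. Eliminate 1 elsewhere: Liam, Dave, Hank.
Hank must be 3 (only option left). Remove 3 from Liam, Dave.
Liam must be 5 (only option left).
Dave's domain is down to {4}, so Dave = 4.

Liam=5, Bob=1, Dave=4, Alice=2, Hank=3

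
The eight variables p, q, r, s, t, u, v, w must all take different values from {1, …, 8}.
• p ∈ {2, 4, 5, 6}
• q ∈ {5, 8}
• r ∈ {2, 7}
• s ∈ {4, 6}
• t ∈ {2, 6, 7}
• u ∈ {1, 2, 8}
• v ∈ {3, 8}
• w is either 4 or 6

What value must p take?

The 8 variables draw from only 8 values {1, 2, 3, 4, 5, 6, 7, 8}, so each is used; only u can be 1, hence u = 1.
Among the 7 still-open variables, 3 fits only v (and all 7 values in {2, 3, 4, 5, 6, 7, 8} must be used), so v = 3.
Among the 6 still-open variables, 8 fits only q (and all 6 values in {2, 4, 5, 6, 7, 8} must be used), so q = 8.
The 5 still-open variables draw from only 5 values {2, 4, 5, 6, 7}, so each is used; only p can be 5, hence p = 5.

5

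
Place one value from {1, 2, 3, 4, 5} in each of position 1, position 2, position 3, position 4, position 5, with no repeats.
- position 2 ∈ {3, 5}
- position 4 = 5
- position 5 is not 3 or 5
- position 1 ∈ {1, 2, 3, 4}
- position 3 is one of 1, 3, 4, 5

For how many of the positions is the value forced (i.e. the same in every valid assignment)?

2

position 4's domain is down to {5}, so position 4 = 5. Remove 5 from position 2, position 3.
That leaves position 2 = 3. Strike 3 from position 1, position 3.
Determined: position 2=3, position 4=5. The other positions each still have more than one consistent value. That makes 2.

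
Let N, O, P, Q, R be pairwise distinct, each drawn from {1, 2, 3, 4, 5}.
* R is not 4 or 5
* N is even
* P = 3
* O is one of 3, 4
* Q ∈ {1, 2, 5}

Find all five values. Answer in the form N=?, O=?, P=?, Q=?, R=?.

N=2, O=4, P=3, Q=5, R=1

P's domain is down to {3}, so P = 3. Remove 3 from O, R.
That leaves O = 4. Eliminate 4 elsewhere: N.
N has just one choice, so N = 2. Remove 2 from Q, R.
R must be 1 (only option left). Strike 1 from Q.
Q has just one choice, so Q = 5.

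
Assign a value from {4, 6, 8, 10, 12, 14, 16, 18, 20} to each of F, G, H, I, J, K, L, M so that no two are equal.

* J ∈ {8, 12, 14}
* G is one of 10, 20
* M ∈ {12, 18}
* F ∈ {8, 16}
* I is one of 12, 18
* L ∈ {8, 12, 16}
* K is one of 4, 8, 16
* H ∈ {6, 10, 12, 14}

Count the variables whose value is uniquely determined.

I and M between them cover only {12, 18} — a naked pair. Remove those values from H, J, L.
F and L share exactly the 2 values {8, 16}; by pigeonhole those values go to them, so strike 8, 16 from J, K.
J has just one choice, so J = 14. So H can't be 14.
K must be 4 (only option left).
Determined: J=14, K=4. The other variables each still have more than one consistent value. That makes 2.

2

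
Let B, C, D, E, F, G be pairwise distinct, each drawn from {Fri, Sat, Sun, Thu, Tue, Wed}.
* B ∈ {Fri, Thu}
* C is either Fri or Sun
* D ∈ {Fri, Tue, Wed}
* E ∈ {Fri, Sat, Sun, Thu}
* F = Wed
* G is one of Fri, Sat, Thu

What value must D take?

F must be Wed (only option left). Remove Wed from D.
The 5 still-open variables draw from only 5 values {Fri, Sat, Sun, Thu, Tue}, so each is used; only D can be Tue, hence D = Tue.

Tue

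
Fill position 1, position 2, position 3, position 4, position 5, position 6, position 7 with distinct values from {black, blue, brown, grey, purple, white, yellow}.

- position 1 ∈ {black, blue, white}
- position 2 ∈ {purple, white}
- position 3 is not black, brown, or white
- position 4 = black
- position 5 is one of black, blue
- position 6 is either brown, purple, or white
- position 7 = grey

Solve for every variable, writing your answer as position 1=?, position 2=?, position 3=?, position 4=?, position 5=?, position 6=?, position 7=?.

position 1=white, position 2=purple, position 3=yellow, position 4=black, position 5=blue, position 6=brown, position 7=grey

position 4 must be black (only option left). Remove black from position 1, position 5.
position 5 must be blue (only option left). So position 1, position 3 can't be blue.
position 7 has just one choice, so position 7 = grey. So position 3 can't be grey.
position 1's domain is down to {white}, so position 1 = white. So position 2, position 6 can't be white.
position 2 has just one choice, so position 2 = purple. Strike purple from position 3, position 6.
position 3's domain is down to {yellow}, so position 3 = yellow.
That leaves position 6 = brown.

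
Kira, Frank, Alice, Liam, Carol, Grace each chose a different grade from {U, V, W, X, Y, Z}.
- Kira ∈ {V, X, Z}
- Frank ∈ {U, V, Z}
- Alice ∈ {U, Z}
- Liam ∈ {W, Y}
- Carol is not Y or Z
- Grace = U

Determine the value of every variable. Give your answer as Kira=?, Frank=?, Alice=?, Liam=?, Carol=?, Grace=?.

Grace has just one choice, so Grace = U. Eliminate U elsewhere: Frank, Alice, Carol.
Alice must be Z (only option left). Strike Z from Kira, Frank.
Frank has just one choice, so Frank = V. Eliminate V elsewhere: Kira, Carol.
That leaves Kira = X. Eliminate X elsewhere: Carol.
That leaves Carol = W. Eliminate W elsewhere: Liam.
Liam has just one choice, so Liam = Y.

Kira=X, Frank=V, Alice=Z, Liam=Y, Carol=W, Grace=U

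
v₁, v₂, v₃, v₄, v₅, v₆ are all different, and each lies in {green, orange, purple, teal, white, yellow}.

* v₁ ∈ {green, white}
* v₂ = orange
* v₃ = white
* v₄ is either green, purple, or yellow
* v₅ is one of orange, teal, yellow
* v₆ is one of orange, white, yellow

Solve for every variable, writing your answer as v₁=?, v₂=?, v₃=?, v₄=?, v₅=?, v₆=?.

v₂ has just one choice, so v₂ = orange. Eliminate orange elsewhere: v₅, v₆.
v₃ must be white (only option left). So v₁, v₆ can't be white.
That leaves v₆ = yellow. Strike yellow from v₄, v₅.
v₁'s domain is down to {green}, so v₁ = green. Remove green from v₄.
v₄ must be purple (only option left).
v₅'s domain is down to {teal}, so v₅ = teal.

v₁=green, v₂=orange, v₃=white, v₄=purple, v₅=teal, v₆=yellow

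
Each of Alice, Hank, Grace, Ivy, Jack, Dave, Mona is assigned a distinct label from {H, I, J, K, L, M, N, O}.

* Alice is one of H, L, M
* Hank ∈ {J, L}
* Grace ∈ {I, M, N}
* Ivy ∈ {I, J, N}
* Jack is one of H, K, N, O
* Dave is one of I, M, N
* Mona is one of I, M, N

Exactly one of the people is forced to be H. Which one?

Grace, Dave, Mona share exactly the 3 values {I, M, N}; by pigeonhole those values go to them, so strike I, M, N from Alice, Ivy, Jack.
Ivy must be J (only option left). So Hank can't be J.
Hank's domain is down to {L}, so Hank = L. Eliminate L elsewhere: Alice.

Alice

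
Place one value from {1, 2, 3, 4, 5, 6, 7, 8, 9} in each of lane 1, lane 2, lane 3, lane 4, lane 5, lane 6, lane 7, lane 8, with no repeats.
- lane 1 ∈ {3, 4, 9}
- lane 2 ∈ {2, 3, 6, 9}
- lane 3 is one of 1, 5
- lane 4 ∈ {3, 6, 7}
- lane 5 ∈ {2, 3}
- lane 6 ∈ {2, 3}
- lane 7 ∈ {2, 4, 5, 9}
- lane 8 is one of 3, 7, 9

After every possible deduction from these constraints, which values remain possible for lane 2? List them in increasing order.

6, 9

The 8 variables draw from only 8 values {1, 2, 3, 4, 5, 6, 7, 9}, so each is used; only lane 3 can be 1, hence lane 3 = 1.
The 7 still-open variables draw from only 7 values {2, 3, 4, 5, 6, 7, 9}, so each is used; only lane 7 can be 5, hence lane 7 = 5.
The 6 still-open variables together cover exactly {2, 3, 4, 6, 7, 9} — 6 values for 6 variables — and 4 appears only in lane 1's list, so lane 1 = 4.
lane 5 and lane 6 share exactly the 2 values {2, 3}; by pigeonhole those values go to them, so strike 2, 3 from lane 2, lane 4, lane 8.
No further eliminations apply; lane 2 can still be any of 6, 9.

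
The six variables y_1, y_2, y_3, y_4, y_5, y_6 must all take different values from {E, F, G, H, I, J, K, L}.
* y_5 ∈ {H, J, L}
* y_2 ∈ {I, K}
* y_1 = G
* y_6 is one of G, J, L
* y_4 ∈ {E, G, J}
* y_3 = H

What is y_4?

E

y_1 has just one choice, so y_1 = G. Eliminate G elsewhere: y_4, y_6.
y_3 has just one choice, so y_3 = H. So y_5 can't be H.
y_5 and y_6 share exactly the 2 values {J, L}; by pigeonhole those values go to them, so strike J, L from y_4.
So y_4 = E.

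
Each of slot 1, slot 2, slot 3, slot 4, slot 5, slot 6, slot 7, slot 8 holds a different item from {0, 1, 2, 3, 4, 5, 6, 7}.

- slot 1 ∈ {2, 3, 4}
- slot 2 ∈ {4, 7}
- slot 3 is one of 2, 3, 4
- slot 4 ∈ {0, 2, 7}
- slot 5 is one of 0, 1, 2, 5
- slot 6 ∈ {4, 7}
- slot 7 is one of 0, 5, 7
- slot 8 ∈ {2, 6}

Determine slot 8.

6

Among the 8 variables, 1 fits only slot 5 (and all 8 values in {0, 1, 2, 3, 4, 5, 6, 7} must be used), so slot 5 = 1.
Among the 7 still-open variables, 5 fits only slot 7 (and all 7 values in {0, 2, 3, 4, 5, 6, 7} must be used), so slot 7 = 5.
The 6 still-open variables together cover exactly {0, 2, 3, 4, 6, 7} — 6 values for 6 variables — and 0 appears only in slot 4's list, so slot 4 = 0.
The 5 still-open variables together cover exactly {2, 3, 4, 6, 7} — 5 values for 5 variables — and 6 appears only in slot 8's list, so slot 8 = 6.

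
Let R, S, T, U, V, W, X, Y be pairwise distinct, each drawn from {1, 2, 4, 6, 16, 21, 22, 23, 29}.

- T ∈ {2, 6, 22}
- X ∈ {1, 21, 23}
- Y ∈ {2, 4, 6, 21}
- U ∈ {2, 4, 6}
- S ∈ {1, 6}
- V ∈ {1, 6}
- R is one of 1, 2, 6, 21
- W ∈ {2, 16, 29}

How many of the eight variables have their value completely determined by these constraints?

The 2 variables S and V are confined to {1, 6}, which locks those values in; drop them from R, T, U, X, Y.
R, U, Y between them cover only {2, 4, 21} — a naked triple. Remove those values from T, W, X.
T must be 22 (only option left).
X must be 23 (only option left).
Determined: T=22, X=23. The other variables each still have more than one consistent value. That makes 2.

2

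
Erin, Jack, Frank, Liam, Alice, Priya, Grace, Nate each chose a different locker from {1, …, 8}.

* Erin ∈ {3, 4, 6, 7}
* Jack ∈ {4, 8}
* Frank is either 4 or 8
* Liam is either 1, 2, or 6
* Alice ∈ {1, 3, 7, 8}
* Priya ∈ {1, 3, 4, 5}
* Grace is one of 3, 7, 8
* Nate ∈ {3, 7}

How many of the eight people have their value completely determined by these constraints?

4

Among the 8 variables, 2 fits only Liam (and all 8 values in {1, 2, 3, 4, 5, 6, 7, 8} must be used), so Liam = 2.
The 7 still-open variables together cover exactly {1, 3, 4, 5, 6, 7, 8} — 7 values for 7 variables — and 5 appears only in Priya's list, so Priya = 5.
The 6 still-open variables draw from only 6 values {1, 3, 4, 6, 7, 8}, so each is used; only Alice can be 1, hence Alice = 1.
The 5 still-open variables together cover exactly {3, 4, 6, 7, 8} — 5 values for 5 variables — and 6 appears only in Erin's list, so Erin = 6.
The 2 variables Jack and Frank are confined to {4, 8}, which locks those values in; drop them from Grace.
Determined: Erin=6, Liam=2, Alice=1, Priya=5. The other people each still have more than one consistent value. That makes 4.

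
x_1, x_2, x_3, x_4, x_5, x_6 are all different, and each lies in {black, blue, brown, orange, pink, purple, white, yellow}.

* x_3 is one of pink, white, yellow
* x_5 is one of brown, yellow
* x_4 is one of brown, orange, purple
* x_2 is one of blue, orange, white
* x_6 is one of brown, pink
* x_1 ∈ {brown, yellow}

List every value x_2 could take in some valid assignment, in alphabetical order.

The 2 variables x_1 and x_5 are confined to {brown, yellow}, which locks those values in; drop them from x_3, x_4, x_6.
x_6's domain is down to {pink}, so x_6 = pink. Eliminate pink elsewhere: x_3.
That leaves x_3 = white. Remove white from x_2.
No further eliminations apply; x_2 can still be any of blue, orange.

blue, orange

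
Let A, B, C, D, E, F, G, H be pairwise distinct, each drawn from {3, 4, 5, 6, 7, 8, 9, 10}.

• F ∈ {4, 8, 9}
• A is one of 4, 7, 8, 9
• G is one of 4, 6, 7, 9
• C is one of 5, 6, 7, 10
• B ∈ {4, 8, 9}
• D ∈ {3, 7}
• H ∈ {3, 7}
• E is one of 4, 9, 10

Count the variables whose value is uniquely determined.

The 8 variables draw from only 8 values {3, 4, 5, 6, 7, 8, 9, 10}, so each is used; only C can be 5, hence C = 5.
The 7 still-open variables together cover exactly {3, 4, 6, 7, 8, 9, 10} — 7 values for 7 variables — and 6 appears only in G's list, so G = 6.
The 6 still-open variables together cover exactly {3, 4, 7, 8, 9, 10} — 6 values for 6 variables — and 10 appears only in E's list, so E = 10.
D and H share exactly the 2 values {3, 7}; by pigeonhole those values go to them, so strike 3, 7 from A.
Determined: C=5, E=10, G=6. The other variables each still have more than one consistent value. That makes 3.

3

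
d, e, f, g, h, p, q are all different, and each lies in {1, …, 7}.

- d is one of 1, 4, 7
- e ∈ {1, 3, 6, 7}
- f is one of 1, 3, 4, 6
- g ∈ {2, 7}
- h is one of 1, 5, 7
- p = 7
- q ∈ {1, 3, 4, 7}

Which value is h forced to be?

p must be 7 (only option left). Remove 7 from d, e, g, h, q.
That leaves g = 2.
The 5 still-open variables draw from only 5 values {1, 3, 4, 5, 6}, so each is used; only h can be 5, hence h = 5.

5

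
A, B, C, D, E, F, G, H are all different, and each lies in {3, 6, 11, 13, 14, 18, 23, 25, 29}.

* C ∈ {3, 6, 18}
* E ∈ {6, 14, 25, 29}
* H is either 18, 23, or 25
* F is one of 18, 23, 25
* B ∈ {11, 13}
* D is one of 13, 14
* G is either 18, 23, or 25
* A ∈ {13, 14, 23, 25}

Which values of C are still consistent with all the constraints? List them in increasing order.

F, G, H share exactly the 3 values {18, 23, 25}; by pigeonhole those values go to them, so strike 18, 23, 25 from A, C, E.
A and D share exactly the 2 values {13, 14}; by pigeonhole those values go to them, so strike 13, 14 from B, E.
That leaves B = 11.
No further eliminations apply; C can still be any of 3, 6.

3, 6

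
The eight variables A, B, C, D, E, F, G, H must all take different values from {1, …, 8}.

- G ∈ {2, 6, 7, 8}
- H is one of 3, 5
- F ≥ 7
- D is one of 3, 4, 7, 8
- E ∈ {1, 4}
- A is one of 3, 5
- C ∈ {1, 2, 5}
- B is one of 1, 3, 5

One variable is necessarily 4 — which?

E

The 8 variables together cover exactly {1, 2, 3, 4, 5, 6, 7, 8} — 8 values for 8 variables — and 6 appears only in G's list, so G = 6.
Among the 7 still-open variables, 2 fits only C (and all 7 values in {1, 2, 3, 4, 5, 7, 8} must be used), so C = 2.
A and H share exactly the 2 values {3, 5}; by pigeonhole those values go to them, so strike 3, 5 from B, D.
B must be 1 (only option left). Strike 1 from E.
So 4 goes to E.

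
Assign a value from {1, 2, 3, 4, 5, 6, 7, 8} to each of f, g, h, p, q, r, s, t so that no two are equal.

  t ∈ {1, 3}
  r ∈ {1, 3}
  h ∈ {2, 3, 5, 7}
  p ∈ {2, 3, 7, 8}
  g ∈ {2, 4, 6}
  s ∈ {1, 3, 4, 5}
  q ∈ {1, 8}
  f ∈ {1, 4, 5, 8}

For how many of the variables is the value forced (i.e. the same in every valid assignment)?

2

The 8 variables draw from only 8 values {1, 2, 3, 4, 5, 6, 7, 8}, so each is used; only g can be 6, hence g = 6.
r and t between them cover only {1, 3} — a naked pair. Remove those values from f, h, p, q, s.
That leaves q = 8. Strike 8 from f, p.
The 2 variables f and s are confined to {4, 5}, which locks those values in; drop them from h.
Determined: g=6, q=8. The other variables each still have more than one consistent value. That makes 2.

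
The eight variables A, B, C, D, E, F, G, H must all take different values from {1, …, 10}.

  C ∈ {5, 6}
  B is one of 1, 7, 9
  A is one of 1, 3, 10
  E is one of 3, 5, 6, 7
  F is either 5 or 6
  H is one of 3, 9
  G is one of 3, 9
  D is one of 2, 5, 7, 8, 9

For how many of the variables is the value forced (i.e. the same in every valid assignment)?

3

C and F between them cover only {5, 6} — a naked pair. Remove those values from D, E.
The 2 variables G and H are confined to {3, 9}, which locks those values in; drop them from A, B, D, E.
E's domain is down to {7}, so E = 7. Strike 7 from B, D.
That leaves B = 1. So A can't be 1.
A must be 10 (only option left).
Determined: A=10, B=1, E=7. The other variables each still have more than one consistent value. That makes 3.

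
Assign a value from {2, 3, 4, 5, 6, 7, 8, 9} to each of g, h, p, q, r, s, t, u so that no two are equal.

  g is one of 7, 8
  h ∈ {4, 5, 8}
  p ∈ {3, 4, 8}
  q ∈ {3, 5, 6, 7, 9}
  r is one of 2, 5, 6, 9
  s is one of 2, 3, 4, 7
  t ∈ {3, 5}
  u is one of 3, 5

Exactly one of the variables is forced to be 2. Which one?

s

The 2 variables t and u are confined to {3, 5}, which locks those values in; drop them from h, p, q, r, s.
h and p share exactly the 2 values {4, 8}; by pigeonhole those values go to them, so strike 4, 8 from g, s.
g has just one choice, so g = 7. So q, s can't be 7.
So 2 goes to s.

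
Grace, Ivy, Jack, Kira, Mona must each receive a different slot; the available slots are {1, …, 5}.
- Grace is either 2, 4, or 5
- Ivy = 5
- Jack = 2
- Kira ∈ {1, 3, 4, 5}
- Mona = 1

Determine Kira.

3

Ivy has just one choice, so Ivy = 5. Eliminate 5 elsewhere: Grace, Kira.
Jack has just one choice, so Jack = 2. So Grace can't be 2.
That leaves Mona = 1. Strike 1 from Kira.
That leaves Grace = 4. Eliminate 4 elsewhere: Kira.
So Kira = 3.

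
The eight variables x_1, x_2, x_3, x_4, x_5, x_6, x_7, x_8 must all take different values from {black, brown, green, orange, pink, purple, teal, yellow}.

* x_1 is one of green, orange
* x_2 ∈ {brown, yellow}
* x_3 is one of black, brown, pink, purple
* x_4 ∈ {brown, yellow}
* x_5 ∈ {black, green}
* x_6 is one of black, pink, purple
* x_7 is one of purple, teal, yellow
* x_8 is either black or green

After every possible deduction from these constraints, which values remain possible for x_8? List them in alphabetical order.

black, green

The 8 variables together cover exactly {black, brown, green, orange, pink, purple, teal, yellow} — 8 values for 8 variables — and orange appears only in x_1's list, so x_1 = orange.
The 7 still-open variables draw from only 7 values {black, brown, green, pink, purple, teal, yellow}, so each is used; only x_7 can be teal, hence x_7 = teal.
x_2 and x_4 between them cover only {brown, yellow} — a naked pair. Remove those values from x_3.
The 2 variables x_5 and x_8 are confined to {black, green}, which locks those values in; drop them from x_3, x_6.
No further eliminations apply; x_8 can still be any of black, green.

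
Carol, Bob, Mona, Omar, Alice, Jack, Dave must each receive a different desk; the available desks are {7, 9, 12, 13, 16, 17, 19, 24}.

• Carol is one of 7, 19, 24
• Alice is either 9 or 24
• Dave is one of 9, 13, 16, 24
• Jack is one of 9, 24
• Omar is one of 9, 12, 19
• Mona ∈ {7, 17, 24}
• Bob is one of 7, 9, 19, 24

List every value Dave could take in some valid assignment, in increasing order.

13, 16

Alice and Jack share exactly the 2 values {9, 24}; by pigeonhole those values go to them, so strike 9, 24 from Carol, Bob, Mona, Omar, Dave.
Carol and Bob between them cover only {7, 19} — a naked pair. Remove those values from Mona, Omar.
Mona has just one choice, so Mona = 17.
Omar must be 12 (only option left).
No further eliminations apply; Dave can still be any of 13, 16.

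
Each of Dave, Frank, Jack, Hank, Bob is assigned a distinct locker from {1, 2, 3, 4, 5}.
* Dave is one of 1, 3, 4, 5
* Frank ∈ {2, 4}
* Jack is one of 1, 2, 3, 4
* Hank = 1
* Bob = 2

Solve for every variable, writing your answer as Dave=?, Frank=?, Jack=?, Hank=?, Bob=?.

Dave=5, Frank=4, Jack=3, Hank=1, Bob=2

Hank's domain is down to {1}, so Hank = 1. Strike 1 from Dave, Jack.
That leaves Bob = 2. So Frank, Jack can't be 2.
Frank must be 4 (only option left). Strike 4 from Dave, Jack.
Jack must be 3 (only option left). Strike 3 from Dave.
That leaves Dave = 5.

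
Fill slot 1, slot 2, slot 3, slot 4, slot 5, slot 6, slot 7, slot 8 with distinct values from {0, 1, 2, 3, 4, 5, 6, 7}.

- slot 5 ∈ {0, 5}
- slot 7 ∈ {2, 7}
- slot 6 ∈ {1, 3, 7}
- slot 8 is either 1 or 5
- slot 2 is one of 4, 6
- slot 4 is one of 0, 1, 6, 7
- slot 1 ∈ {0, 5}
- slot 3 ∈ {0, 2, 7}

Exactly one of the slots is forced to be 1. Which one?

The 8 variables together cover exactly {0, 1, 2, 3, 4, 5, 6, 7} — 8 values for 8 variables — and 3 appears only in slot 6's list, so slot 6 = 3.
The 7 still-open variables draw from only 7 values {0, 1, 2, 4, 5, 6, 7}, so each is used; only slot 2 can be 4, hence slot 2 = 4.
Among the 6 still-open variables, 6 fits only slot 4 (and all 6 values in {0, 1, 2, 5, 6, 7} must be used), so slot 4 = 6.
The 5 still-open variables together cover exactly {0, 1, 2, 5, 7} — 5 values for 5 variables — and 1 appears only in slot 8's list, so slot 8 = 1.

slot 8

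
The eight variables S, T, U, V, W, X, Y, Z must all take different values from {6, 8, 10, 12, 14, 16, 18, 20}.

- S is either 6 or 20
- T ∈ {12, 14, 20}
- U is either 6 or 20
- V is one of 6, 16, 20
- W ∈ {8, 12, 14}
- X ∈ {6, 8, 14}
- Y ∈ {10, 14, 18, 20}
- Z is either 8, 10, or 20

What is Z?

The 8 variables together cover exactly {6, 8, 10, 12, 14, 16, 18, 20} — 8 values for 8 variables — and 16 appears only in V's list, so V = 16.
The 7 still-open variables draw from only 7 values {6, 8, 10, 12, 14, 18, 20}, so each is used; only Y can be 18, hence Y = 18.
The 6 still-open variables draw from only 6 values {6, 8, 10, 12, 14, 20}, so each is used; only Z can be 10, hence Z = 10.

10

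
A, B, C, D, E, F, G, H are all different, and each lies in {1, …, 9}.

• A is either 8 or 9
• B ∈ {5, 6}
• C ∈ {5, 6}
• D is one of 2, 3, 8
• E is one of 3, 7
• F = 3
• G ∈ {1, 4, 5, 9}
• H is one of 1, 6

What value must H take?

1

F's domain is down to {3}, so F = 3. Strike 3 from D, E.
E has just one choice, so E = 7.
B and C between them cover only {5, 6} — a naked pair. Remove those values from G, H.
So H = 1.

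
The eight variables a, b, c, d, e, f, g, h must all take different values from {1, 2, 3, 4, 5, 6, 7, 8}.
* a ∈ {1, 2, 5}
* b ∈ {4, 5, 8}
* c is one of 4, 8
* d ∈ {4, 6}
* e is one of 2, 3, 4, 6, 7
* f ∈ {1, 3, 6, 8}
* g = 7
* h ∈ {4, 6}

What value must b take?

g's domain is down to {7}, so g = 7. Strike 7 from e.
d and h between them cover only {4, 6} — a naked pair. Remove those values from b, c, e, f.
c's domain is down to {8}, so c = 8. Eliminate 8 elsewhere: b, f.
So b = 5.

5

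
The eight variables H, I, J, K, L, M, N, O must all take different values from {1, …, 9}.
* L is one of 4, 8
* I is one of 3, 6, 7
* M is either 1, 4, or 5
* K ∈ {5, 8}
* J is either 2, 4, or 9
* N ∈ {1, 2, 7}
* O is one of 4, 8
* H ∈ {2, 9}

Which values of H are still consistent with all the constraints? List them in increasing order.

2, 9

L and O share exactly the 2 values {4, 8}; by pigeonhole those values go to them, so strike 4, 8 from J, K, M.
K's domain is down to {5}, so K = 5. Eliminate 5 elsewhere: M.
M must be 1 (only option left). Eliminate 1 elsewhere: N.
H and J share exactly the 2 values {2, 9}; by pigeonhole those values go to them, so strike 2, 9 from N.
N's domain is down to {7}, so N = 7. So I can't be 7.
No further eliminations apply; H can still be any of 2, 9.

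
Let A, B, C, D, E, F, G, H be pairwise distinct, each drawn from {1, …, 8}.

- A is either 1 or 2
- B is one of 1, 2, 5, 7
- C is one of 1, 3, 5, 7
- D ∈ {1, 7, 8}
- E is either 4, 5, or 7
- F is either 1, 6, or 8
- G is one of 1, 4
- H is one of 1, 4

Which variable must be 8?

The 8 variables together cover exactly {1, 2, 3, 4, 5, 6, 7, 8} — 8 values for 8 variables — and 3 appears only in C's list, so C = 3.
The 7 still-open variables together cover exactly {1, 2, 4, 5, 6, 7, 8} — 7 values for 7 variables — and 6 appears only in F's list, so F = 6.
The 6 still-open variables draw from only 6 values {1, 2, 4, 5, 7, 8}, so each is used; only D can be 8, hence D = 8.

D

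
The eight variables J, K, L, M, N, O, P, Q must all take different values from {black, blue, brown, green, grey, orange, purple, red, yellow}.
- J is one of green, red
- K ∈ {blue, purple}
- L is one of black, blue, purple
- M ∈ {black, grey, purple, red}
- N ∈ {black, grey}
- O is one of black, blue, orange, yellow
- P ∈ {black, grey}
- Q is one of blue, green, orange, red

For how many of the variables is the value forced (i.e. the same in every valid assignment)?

4

The 8 variables together cover exactly {black, blue, green, grey, orange, purple, red, yellow} — 8 values for 8 variables — and yellow appears only in O's list, so O = yellow.
The 7 still-open variables draw from only 7 values {black, blue, green, grey, orange, purple, red}, so each is used; only Q can be orange, hence Q = orange.
Among the 6 still-open variables, green fits only J (and all 6 values in {black, blue, green, grey, purple, red} must be used), so J = green.
Among the 5 still-open variables, red fits only M (and all 5 values in {black, blue, grey, purple, red} must be used), so M = red.
N and P between them cover only {black, grey} — a naked pair. Remove those values from L.
Determined: J=green, M=red, O=yellow, Q=orange. The other variables each still have more than one consistent value. That makes 4.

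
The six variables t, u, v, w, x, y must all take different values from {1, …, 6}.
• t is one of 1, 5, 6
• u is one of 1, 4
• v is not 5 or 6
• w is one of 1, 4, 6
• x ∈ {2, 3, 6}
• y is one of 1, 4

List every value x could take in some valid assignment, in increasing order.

2, 3

The 6 variables together cover exactly {1, 2, 3, 4, 5, 6} — 6 values for 6 variables — and 5 appears only in t's list, so t = 5.
u and y between them cover only {1, 4} — a naked pair. Remove those values from v, w.
w has just one choice, so w = 6. So x can't be 6.
No further eliminations apply; x can still be any of 2, 3.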